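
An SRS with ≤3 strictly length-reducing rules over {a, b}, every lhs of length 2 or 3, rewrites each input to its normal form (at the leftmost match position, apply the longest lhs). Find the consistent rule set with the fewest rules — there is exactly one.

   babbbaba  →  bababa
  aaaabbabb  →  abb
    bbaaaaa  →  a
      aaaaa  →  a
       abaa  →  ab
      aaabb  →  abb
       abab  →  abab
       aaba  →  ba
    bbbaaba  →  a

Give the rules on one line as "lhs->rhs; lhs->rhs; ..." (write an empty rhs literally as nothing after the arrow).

  | babbbaba => bababa
  | aaaabbabb => aabbabb => bbabb => abb
  | bbaaaaa => aaaaa => aaa => a
  | aaaaa => aaa => a

aa->; bba->a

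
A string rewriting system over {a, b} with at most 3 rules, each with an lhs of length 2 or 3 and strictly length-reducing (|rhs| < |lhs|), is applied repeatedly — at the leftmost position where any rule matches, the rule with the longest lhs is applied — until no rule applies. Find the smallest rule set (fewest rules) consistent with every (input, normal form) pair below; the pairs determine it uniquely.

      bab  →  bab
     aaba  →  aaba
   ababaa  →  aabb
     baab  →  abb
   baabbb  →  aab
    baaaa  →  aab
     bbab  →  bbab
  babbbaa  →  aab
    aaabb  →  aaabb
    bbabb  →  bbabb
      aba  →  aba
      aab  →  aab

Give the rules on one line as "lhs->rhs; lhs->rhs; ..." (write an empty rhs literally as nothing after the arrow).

  | bab
  | aaba
  | ababaa => abaab => aabb
  | baab => abb

baa->ab; bbb->a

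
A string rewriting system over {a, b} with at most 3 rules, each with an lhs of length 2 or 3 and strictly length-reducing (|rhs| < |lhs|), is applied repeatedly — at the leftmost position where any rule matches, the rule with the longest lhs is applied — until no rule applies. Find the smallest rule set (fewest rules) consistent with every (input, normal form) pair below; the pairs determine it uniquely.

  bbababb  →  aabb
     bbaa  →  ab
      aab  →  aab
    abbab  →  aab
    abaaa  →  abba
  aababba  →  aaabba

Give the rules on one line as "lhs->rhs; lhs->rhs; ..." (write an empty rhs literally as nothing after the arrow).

baa->bb; bab->ab; bbb->ab

  | bbababb => bababb => ababb => aabb
  | bbaa => bbb => ab
  | aab
  | abbab => abab => aab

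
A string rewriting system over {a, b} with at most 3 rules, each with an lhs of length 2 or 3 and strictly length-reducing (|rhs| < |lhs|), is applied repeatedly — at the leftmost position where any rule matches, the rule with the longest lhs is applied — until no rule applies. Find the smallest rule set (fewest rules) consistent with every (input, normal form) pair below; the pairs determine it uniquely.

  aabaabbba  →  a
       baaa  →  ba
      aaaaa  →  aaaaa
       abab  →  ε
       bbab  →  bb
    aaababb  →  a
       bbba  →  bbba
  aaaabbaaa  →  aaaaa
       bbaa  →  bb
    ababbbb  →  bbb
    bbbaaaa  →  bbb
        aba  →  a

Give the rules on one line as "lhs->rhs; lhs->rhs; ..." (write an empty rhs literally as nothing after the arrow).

  | aabaabbba => aaabbba => aabba => aba => a
  | baaa => ba
  | aaaaa
  | abab => ab => ε

ab->; baa->b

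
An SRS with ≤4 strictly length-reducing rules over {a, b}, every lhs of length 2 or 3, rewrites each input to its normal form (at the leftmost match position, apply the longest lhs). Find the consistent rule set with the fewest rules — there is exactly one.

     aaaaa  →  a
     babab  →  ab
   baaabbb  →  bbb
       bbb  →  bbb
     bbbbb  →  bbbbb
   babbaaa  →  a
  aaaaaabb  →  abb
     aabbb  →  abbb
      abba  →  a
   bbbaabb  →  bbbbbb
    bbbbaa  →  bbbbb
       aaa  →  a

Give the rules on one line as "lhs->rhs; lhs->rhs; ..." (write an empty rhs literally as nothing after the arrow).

aa->a; ba->a; baa->bb; bab->

  | aaaaa => aaaa => aaa => aa => a
  | babab => ab
  | baaabbb => bbabbb => bbb
  | bbb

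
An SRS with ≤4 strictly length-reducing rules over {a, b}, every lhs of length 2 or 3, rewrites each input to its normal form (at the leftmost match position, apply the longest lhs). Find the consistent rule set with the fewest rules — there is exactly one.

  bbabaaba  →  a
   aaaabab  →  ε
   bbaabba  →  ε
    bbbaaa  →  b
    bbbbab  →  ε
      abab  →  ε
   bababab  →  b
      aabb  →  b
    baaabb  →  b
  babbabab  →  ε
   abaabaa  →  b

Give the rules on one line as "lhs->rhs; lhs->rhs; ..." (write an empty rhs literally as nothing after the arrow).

  | bbabaaba => abaaba => aaba => bba => a
  | aaaabab => baabab => abab => ab => ε
  | bbaabba => aabba => bbba => ba => ε
  | bbbaaa => baaa => aa => b

aa->b; ab->; ba->; bb->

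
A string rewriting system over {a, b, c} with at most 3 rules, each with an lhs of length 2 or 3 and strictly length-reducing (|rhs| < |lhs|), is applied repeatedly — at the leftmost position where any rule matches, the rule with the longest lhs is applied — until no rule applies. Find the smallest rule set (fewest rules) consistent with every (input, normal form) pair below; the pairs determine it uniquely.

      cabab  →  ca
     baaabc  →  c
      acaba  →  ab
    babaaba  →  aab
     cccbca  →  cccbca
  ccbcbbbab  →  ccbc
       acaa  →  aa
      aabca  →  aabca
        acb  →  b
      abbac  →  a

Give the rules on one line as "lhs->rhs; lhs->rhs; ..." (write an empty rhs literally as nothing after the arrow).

ac->; ba->b; bb->

  | cabab => cabb => ca
  | baaabc => baabc => babc => bbc => c
  | acaba => aba => ab
  | babaaba => bbaaba => aaba => aab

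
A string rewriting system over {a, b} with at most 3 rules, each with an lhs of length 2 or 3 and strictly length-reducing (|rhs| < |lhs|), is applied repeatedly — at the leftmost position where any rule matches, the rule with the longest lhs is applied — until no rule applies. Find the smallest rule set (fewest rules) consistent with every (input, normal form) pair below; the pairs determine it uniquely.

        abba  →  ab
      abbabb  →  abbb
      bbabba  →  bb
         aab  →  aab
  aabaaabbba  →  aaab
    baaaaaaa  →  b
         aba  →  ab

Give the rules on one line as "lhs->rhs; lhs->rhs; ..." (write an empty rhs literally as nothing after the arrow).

  | abba => ab
  | abbabb => abbb
  | bbabba => bbba => bb
  | aab

ba->b; bab->a; bba->b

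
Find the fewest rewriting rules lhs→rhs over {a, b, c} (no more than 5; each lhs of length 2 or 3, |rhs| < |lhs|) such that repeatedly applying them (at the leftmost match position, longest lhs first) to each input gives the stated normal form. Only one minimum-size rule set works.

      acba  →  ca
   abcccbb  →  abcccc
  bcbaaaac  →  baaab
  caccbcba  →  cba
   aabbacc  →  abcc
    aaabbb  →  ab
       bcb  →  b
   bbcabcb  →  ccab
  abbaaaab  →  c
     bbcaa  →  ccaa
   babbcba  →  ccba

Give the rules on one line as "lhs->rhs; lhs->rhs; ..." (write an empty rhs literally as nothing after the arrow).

ac->b; aca->ac; bb->c; bcb->b

  | acba => bba => ca
  | abcccbb => abcccc
  | bcbaaaac => baaaac => baaab
  | caccbcba => cbcbcba => cbcba => cba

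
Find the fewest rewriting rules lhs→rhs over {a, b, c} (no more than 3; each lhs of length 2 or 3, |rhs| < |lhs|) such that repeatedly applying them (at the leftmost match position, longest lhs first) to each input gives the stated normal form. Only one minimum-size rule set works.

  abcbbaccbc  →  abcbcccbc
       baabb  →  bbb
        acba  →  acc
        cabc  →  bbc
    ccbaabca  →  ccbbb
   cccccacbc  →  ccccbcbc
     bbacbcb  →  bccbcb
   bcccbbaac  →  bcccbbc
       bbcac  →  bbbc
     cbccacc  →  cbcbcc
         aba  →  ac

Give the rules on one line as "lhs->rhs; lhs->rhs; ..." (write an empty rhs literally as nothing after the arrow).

  | abcbbaccbc => abcbcccbc
  | baabb => cabb => bbb
  | acba => acc
  | cabc => bbc

ba->c; ca->b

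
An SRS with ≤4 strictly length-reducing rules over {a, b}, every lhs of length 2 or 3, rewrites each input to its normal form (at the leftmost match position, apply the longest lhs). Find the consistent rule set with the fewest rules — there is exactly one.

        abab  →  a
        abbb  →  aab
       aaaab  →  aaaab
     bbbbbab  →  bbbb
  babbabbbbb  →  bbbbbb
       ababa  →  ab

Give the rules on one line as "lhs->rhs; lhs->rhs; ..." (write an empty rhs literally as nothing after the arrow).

abb->aa; ba->; baa->b; bab->ba

  | abab => aba => a
  | abbb => aab
  | aaaab
  | bbbbbab => bbbbba => bbbb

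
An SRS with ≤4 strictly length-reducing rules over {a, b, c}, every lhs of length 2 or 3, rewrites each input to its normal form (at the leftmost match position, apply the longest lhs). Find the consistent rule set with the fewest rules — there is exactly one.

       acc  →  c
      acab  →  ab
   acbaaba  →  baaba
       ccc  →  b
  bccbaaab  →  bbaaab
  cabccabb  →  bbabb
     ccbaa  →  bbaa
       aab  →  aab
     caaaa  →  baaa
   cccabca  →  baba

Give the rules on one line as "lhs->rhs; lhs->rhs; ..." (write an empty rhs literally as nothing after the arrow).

  | acc => c
  | acab => ab
  | acbaaba => baaba
  | ccc => bc => b

ac->; bc->b; ca->b; cc->b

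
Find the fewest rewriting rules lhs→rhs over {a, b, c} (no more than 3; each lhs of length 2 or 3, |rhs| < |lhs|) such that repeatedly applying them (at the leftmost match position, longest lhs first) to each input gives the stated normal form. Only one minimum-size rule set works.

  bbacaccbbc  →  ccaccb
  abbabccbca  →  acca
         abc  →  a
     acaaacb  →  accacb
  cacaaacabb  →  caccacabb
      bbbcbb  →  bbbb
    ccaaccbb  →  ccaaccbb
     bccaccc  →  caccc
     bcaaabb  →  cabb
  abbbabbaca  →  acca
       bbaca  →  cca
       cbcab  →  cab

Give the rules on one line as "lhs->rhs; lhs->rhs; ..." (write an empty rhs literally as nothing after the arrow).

aaa->ca; bba->c; bc->

  | bbacaccbbc => ccaccbbc => ccaccb
  | abbabccbca => acbccbca => accbca => acca
  | abc => a
  | acaaacb => accacb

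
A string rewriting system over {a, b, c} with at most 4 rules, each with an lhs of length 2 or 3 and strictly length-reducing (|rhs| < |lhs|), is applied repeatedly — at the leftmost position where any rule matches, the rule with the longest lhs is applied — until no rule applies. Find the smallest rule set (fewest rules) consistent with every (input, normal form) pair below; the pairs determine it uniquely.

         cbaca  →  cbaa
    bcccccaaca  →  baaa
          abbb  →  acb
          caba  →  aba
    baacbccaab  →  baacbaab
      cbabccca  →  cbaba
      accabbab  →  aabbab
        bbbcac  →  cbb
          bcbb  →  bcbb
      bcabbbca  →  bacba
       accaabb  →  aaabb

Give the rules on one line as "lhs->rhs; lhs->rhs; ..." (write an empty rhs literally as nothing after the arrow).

bbb->cb; ca->a; cac->b

  | cbaca => cbaa
  | bcccccaaca => bccccaaca => bcccaaca => bccaaca => bcaaca => baaca => baaa
  | abbb => acb
  | caba => aba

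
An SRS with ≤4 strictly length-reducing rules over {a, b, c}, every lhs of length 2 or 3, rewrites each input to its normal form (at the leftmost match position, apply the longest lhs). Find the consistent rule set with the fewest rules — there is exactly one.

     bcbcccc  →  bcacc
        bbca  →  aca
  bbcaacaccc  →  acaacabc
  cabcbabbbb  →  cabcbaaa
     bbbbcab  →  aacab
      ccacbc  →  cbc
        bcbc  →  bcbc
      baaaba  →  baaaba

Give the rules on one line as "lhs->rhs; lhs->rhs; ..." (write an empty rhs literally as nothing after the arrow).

bb->a; cca->; ccc->bc

  | bcbcccc => bcbbcc => bcacc
  | bbca => aca
  | bbcaacaccc => acaacaccc => acaacabc
  | cabcbabbbb => cabcbaabb => cabcbaaa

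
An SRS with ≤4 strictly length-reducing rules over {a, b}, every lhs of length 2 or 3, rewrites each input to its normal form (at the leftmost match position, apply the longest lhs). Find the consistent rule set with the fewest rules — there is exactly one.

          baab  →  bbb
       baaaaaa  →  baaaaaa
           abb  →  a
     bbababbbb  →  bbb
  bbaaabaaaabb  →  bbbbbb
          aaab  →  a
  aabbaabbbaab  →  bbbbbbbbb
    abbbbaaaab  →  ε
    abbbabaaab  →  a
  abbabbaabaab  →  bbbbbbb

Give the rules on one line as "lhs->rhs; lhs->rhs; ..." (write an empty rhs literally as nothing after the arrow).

  | baab => bbb
  | baaaaaa
  | abb => a
  | bbababbbb => babbbb => bbb

aab->bb; ab->; abb->a; bab->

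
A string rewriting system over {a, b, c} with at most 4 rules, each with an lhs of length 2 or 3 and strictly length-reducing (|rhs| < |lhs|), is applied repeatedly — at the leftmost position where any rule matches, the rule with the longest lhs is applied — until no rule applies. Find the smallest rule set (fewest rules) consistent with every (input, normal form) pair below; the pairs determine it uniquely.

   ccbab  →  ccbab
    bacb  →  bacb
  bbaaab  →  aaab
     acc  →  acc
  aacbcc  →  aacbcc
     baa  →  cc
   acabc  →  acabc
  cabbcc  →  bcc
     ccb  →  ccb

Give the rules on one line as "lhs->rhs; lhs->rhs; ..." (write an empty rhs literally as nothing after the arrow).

baa->cc; bb->; cac->bc

  | ccbab
  | bacb
  | bbaaab => aaab
  | acc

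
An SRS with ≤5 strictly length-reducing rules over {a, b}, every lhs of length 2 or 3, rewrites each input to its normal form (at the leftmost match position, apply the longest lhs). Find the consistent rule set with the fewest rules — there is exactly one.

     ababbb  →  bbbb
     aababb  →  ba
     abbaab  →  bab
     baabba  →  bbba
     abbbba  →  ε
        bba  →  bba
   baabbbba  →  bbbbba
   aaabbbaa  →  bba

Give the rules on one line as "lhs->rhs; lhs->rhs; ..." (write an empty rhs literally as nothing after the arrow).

aa->; aaa->ba; aba->b; abb->a

  | ababbb => bbbb
  | aababb => babb => ba
  | abbaab => aaab => bab
  | baabba => bbba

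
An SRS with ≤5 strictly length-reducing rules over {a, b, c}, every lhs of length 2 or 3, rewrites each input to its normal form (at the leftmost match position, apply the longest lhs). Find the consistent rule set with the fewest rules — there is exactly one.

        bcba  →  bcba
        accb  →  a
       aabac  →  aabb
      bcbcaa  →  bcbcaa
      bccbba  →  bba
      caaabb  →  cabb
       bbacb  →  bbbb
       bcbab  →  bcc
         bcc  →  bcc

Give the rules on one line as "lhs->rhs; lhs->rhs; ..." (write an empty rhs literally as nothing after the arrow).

aaa->a; bab->c; bac->bb; ccb->

  | bcba
  | accb => a
  | aabac => aabb
  | bcbcaa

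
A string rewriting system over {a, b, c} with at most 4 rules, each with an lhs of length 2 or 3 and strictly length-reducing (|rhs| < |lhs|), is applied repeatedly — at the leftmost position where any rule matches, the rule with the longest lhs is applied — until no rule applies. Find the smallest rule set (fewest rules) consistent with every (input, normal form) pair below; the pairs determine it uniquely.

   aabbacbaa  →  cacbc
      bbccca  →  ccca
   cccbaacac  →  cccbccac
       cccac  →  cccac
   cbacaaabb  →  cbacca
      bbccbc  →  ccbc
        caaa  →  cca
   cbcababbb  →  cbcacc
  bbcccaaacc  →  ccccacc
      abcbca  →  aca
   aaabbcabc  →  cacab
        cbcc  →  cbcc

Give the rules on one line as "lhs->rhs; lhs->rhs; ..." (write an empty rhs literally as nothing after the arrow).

  | aabbacbaa => cbbacbaa => cacbaa => cacbc
  | bbccca => ccca
  | cccbaacac => cccbccac
  | cccac

aa->c; abc->ab; bab->cc; bb->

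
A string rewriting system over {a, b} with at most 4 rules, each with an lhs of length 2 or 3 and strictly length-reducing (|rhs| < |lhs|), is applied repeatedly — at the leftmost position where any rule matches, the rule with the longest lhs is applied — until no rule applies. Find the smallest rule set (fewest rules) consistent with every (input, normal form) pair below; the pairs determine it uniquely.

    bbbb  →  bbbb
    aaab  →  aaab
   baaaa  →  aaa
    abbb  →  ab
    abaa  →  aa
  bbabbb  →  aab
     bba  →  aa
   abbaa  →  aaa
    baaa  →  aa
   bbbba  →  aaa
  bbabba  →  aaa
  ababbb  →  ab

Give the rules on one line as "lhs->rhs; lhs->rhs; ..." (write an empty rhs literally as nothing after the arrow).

abb->a; ba->; bba->aa

  | bbbb
  | aaab
  | baaaa => aaa
  | abbb => ab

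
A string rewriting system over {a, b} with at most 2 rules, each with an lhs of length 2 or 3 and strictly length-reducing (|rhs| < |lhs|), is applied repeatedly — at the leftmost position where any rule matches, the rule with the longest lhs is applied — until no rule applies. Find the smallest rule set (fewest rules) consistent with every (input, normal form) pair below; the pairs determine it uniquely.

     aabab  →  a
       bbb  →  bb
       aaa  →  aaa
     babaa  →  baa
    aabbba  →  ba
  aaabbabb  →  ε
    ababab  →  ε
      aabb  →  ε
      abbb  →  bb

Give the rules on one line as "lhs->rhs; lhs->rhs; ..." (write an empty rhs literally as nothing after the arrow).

ab->; bbb->bb

  | aabab => aab => a
  | bbb => bb
  | aaa
  | babaa => baa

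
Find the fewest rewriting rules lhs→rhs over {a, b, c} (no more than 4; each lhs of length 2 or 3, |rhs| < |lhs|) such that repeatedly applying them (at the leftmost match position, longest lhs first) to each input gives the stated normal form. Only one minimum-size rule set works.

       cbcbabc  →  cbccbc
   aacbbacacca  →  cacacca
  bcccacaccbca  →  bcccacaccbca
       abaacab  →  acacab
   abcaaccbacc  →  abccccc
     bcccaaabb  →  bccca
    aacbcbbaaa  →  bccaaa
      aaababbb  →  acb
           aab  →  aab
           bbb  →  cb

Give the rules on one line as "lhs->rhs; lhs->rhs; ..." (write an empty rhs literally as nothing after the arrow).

aac->; ba->c; bb->c

  | cbcbabc => cbccbc
  | aacbbacacca => bbacacca => cacacca
  | bcccacaccbca
  | abaacab => acacab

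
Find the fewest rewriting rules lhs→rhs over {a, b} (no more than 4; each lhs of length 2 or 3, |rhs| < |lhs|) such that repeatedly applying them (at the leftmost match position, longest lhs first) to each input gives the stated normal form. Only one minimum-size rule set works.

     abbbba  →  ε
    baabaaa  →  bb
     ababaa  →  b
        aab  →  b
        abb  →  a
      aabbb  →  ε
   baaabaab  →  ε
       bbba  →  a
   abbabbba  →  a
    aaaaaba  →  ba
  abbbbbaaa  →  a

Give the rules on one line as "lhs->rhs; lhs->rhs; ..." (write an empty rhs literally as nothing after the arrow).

  | abbbba => abbba => abba => aba => aa => ε
  | baabaaa => bbaaa => bb
  | ababaa => aabaa => baa => b
  | aab => b

aa->; aaa->; ab->a; bbb->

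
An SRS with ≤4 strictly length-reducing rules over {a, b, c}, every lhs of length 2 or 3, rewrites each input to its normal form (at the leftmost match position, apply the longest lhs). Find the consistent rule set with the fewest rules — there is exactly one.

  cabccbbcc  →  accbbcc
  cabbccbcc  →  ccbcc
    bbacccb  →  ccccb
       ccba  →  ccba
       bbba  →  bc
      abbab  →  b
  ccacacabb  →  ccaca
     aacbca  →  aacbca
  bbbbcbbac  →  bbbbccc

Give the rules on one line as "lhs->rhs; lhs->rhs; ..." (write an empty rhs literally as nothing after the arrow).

  | cabccbbcc => accbbcc
  | cabbccbcc => abccbcc => ccbcc
  | bbacccb => ccccb
  | ccba

ab->; bba->c; cab->a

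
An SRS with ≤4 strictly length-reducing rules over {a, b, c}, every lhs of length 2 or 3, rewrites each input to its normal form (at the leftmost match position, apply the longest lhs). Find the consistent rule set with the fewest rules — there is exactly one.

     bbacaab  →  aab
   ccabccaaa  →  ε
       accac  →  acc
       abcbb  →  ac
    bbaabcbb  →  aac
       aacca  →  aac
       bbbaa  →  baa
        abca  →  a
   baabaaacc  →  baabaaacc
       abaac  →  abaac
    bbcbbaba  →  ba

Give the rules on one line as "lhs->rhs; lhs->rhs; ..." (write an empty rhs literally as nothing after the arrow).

bb->; bc->c; ca->

  | bbacaab => acaab => aab
  | ccabccaaa => cbccaaa => cccaaa => ccaa => ca => ε
  | accac => acc
  | abcbb => acbb => ac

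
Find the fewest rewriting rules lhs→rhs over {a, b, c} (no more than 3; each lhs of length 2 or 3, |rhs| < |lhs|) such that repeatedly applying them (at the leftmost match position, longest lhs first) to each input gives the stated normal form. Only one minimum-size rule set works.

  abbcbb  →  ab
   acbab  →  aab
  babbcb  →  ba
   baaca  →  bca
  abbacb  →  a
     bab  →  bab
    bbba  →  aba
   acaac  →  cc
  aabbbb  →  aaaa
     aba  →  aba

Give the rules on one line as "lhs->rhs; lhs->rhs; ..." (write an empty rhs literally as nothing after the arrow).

  | abbcbb => aacbb => acbb => cbb => ab
  | acbab => cbab => aab
  | babbcb => baacb => bacb => bcb => ba
  | baaca => baca => bca

ac->c; bb->a; cb->a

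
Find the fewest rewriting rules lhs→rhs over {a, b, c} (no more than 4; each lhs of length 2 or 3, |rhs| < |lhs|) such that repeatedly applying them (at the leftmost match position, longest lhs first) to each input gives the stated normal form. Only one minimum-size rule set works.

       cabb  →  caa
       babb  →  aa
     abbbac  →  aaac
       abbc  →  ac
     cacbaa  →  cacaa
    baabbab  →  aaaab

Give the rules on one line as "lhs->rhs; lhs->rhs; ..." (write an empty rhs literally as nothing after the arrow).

  | cabb => caa
  | babb => abb => aa
  | abbbac => aabac => aaac
  | abbc => ac

ba->a; bb->a; bbc->c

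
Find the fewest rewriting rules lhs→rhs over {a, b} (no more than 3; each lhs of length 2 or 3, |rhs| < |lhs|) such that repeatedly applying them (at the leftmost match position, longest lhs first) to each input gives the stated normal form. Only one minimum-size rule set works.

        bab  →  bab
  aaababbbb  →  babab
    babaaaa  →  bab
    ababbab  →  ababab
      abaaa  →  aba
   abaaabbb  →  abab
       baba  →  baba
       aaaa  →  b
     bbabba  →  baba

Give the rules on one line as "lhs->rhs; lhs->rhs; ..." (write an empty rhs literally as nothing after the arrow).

aa->b; bb->b

  | bab
  | aaababbbb => bababbbb => bababbb => bababb => babab
  | babaaaa => babbaa => babaa => babb => bab
  | ababbab => ababab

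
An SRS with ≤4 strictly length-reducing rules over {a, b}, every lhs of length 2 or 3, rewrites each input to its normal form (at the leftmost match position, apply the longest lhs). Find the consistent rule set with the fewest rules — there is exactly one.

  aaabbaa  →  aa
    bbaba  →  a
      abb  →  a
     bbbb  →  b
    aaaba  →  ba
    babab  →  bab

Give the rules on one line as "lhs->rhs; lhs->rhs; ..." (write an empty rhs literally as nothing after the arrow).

  | aaabbaa => bbaa => aa
  | bbaba => aba => a
  | abb => a
  | bbbb => b

aaa->; aba->a; bb->; bbb->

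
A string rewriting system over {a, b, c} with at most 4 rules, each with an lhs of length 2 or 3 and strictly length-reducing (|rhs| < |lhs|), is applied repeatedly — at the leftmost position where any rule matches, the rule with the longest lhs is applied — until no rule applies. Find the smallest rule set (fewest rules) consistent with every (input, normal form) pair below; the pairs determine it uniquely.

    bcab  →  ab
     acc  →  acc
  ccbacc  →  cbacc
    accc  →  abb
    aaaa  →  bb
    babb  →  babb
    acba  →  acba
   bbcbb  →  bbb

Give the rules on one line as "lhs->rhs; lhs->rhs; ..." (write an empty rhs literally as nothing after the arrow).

  | bcab => ab
  | acc
  | ccbacc => cbacc
  | accc => abb

aa->b; bc->; ccb->cb; ccc->bb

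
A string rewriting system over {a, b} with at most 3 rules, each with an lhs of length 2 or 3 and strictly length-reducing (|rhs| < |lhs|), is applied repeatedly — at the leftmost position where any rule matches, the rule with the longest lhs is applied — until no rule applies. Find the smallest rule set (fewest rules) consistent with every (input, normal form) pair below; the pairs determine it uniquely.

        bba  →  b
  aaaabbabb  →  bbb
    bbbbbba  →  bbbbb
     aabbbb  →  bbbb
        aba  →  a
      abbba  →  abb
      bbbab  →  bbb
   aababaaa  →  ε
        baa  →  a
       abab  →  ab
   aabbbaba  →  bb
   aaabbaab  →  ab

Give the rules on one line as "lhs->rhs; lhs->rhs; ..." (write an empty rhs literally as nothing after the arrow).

aa->; ba->

  | bba => b
  | aaaabbabb => aabbabb => bbabb => bbb
  | bbbbbba => bbbbb
  | aabbbb => bbbb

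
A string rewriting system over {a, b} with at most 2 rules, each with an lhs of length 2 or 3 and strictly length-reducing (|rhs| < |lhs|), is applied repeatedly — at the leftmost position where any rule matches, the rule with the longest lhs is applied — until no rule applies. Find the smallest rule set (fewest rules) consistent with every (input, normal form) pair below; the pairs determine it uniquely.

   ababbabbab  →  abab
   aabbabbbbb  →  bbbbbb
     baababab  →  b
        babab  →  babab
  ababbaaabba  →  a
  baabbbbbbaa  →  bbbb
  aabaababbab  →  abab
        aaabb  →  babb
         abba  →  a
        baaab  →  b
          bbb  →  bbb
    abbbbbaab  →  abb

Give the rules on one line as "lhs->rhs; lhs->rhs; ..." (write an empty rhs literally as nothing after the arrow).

aa->b; bba->

  | ababbabbab => ababbab => abab
  | aabbabbbbb => bbbabbbbb => bbbbbb
  | baababab => bbbabab => bbab => b
  | babab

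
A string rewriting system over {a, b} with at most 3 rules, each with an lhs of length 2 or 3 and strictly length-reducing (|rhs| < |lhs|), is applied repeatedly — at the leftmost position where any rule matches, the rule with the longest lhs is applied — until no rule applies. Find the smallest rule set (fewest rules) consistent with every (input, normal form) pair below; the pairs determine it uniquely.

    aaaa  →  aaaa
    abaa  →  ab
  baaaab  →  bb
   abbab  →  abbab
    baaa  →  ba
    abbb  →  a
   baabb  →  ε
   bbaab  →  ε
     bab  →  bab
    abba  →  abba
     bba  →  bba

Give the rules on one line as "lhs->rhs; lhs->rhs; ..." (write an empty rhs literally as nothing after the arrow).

baa->b; bbb->

  | aaaa
  | abaa => ab
  | baaaab => baab => bb
  | abbab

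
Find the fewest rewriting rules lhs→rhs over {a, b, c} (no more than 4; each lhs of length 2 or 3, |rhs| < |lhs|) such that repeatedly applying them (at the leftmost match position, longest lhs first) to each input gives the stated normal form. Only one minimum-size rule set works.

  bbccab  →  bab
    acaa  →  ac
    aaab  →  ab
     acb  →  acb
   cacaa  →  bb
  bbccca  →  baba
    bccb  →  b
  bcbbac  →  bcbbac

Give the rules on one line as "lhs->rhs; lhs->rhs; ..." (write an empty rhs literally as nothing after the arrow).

aa->; aac->ab; bcc->aa; cac->bb

  | bbccab => baaab => bab
  | acaa => ac
  | aaab => ab
  | acb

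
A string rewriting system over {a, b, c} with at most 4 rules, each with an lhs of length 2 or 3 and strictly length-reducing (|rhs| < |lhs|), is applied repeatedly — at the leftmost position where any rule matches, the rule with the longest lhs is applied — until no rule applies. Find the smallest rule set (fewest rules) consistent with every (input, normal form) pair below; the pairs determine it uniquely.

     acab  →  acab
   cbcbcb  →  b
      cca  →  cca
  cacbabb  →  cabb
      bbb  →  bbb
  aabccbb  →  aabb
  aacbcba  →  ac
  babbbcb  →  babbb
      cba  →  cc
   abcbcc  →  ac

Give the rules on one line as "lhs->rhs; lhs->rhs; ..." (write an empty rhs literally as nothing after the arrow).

aba->c; bc->; cb->b; cba->cc

  | acab
  | cbcbcb => bcbcb => bcb => b
  | cca
  | cacbabb => caccbb => cacbb => cabb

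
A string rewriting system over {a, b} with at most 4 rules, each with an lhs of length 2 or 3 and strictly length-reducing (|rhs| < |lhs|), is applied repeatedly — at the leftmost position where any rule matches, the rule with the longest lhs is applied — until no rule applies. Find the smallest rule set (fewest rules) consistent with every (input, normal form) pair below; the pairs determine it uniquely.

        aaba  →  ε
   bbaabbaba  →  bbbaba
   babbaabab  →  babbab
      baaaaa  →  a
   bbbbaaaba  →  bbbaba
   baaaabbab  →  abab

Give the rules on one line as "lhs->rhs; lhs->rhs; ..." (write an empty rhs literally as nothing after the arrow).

  | aaba => aa => ε
  | bbaabbaba => bbbaba
  | babbaabab => babbab
  | baaaaa => aaa => a

aa->; aab->a; baa->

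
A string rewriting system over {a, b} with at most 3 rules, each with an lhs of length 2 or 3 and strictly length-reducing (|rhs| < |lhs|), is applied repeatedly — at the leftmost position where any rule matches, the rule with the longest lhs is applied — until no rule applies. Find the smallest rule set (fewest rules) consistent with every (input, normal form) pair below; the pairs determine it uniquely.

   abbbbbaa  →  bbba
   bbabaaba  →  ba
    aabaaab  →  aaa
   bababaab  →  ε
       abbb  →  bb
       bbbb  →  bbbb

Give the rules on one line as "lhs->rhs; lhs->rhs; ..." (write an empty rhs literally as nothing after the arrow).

ab->; baa->a

  | abbbbbaa => bbbbaa => bbba
  | bbabaaba => bbaaba => baba => ba
  | aabaaab => aaaab => aaa
  | bababaab => babaab => baab => ab => ε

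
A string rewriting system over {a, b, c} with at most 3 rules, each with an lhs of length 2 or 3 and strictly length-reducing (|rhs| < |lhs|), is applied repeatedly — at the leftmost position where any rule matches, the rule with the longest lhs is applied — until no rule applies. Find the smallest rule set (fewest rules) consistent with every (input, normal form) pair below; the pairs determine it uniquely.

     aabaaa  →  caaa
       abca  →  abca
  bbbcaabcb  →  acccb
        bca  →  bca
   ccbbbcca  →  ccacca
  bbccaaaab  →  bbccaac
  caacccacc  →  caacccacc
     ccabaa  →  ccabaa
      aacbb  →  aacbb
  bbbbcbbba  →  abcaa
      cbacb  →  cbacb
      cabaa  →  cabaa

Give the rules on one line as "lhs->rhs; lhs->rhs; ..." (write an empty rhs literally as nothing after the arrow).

  | aabaaa => caaa
  | abca
  | bbbcaabcb => acaabcb => acccb
  | bca

aab->c; bbb->a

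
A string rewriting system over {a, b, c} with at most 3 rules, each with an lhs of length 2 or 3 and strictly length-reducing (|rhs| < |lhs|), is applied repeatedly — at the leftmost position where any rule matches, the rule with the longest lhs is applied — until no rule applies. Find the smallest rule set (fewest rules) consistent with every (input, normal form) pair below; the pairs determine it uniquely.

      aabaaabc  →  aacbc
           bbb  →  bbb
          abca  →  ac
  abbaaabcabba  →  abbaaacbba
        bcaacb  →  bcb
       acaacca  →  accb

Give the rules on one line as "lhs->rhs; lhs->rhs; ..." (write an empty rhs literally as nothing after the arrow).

aba->ac; bca->c; ca->b

  | aabaaabc => aacaabc => aababc => aacbc
  | bbb
  | abca => ac
  | abbaaabcabba => abbaaacbba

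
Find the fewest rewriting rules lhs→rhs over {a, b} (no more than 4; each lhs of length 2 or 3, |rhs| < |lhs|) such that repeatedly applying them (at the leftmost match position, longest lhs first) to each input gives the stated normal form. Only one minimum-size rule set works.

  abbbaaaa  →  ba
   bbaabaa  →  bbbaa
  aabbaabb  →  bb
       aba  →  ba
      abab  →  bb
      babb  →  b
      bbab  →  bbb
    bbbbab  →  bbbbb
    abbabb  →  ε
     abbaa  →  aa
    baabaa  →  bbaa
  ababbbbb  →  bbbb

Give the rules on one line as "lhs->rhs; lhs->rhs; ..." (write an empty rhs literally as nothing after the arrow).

  | abbbaaaa => baaaa => ba
  | bbaabaa => bbabaa => bbbaa
  | aabbaabb => aaabb => bb
  | aba => ba

aaa->; ab->b; abb->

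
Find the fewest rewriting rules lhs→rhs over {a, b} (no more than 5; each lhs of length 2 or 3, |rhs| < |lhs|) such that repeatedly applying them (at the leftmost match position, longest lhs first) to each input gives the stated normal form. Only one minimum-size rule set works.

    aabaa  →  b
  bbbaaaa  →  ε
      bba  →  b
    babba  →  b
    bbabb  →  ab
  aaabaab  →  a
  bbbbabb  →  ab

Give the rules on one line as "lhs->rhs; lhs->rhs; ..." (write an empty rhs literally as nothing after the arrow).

aa->b; aaa->b; ba->; bb->a

  | aabaa => bbaa => aaa => b
  | bbbaaaa => abaaaa => aaaa => ba => ε
  | bba => aa => b
  | babba => bba => aa => b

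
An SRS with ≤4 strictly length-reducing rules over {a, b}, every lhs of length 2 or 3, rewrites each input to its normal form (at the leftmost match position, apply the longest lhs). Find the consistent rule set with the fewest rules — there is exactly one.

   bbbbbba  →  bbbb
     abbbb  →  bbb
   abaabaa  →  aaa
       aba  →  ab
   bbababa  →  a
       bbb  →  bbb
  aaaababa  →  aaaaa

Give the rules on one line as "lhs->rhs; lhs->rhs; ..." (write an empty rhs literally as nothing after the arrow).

  | bbbbbba => bbbb
  | abbbb => bbb
  | abaabaa => ababaa => aaa
  | aba => ab

abb->b; ba->b; bab->; bba->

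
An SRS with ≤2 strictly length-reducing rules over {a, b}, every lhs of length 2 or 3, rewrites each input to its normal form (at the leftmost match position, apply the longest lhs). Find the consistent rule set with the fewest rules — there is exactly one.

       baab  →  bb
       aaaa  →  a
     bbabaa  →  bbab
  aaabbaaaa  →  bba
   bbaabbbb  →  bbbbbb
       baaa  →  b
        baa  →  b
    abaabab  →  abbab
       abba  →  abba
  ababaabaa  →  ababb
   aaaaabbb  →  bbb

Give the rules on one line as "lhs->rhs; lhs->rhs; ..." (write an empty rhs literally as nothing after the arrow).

  | baab => bb
  | aaaa => a
  | bbabaa => bbab
  | aaabbaaaa => bbaaaa => bba

aa->; aaa->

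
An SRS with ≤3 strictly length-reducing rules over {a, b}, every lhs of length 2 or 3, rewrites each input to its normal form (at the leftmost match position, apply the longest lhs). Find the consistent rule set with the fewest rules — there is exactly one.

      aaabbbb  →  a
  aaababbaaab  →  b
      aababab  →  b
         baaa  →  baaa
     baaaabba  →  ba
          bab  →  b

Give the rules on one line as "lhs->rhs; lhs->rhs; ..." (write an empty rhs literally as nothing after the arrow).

  | aaabbbb => abbbb => abb => a
  | aaababbaaab => ababbaaab => abbaaab => aaaab => aab => b
  | aababab => babab => bab => b
  | baaa

aab->b; bab->b; bb->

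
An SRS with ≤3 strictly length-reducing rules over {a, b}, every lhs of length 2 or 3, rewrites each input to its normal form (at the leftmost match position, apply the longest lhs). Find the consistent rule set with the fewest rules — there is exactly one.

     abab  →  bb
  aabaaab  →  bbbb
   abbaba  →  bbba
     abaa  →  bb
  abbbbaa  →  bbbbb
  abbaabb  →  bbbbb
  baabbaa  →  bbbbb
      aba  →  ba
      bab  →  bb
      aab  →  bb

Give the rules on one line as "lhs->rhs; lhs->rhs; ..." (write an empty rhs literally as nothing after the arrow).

  | abab => bab => bb
  | aabaaab => bbaaab => bbbab => bbbb
  | abbaba => bbaba => bbba
  | abaa => baa => bb

aa->b; ab->b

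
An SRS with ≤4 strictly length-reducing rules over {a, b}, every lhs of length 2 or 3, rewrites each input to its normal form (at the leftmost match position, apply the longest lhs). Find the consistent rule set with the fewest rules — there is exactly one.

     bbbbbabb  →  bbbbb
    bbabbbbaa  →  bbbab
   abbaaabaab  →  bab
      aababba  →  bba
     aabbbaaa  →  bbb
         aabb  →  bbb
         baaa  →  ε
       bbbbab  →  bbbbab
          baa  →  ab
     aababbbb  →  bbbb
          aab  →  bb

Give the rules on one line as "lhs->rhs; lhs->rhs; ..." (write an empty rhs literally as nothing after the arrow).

aa->b; aba->; abb->; baa->ab

  | bbbbbabb => bbbbb
  | bbabbbbaa => bbbbaa => bbbab
  | abbaaabaab => aaabaab => babaab => bab
  | aababba => bbabba => bba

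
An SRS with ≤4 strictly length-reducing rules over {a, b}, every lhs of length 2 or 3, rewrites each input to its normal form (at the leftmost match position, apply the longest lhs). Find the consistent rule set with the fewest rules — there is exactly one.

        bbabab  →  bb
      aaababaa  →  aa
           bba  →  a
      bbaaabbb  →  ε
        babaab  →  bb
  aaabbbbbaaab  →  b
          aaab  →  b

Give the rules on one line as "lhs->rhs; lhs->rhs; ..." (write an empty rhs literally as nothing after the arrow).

  | bbabab => babab => abab => abb => bb
  | aaababaa => aaabbaa => aabbaa => abbaa => bbaa => baa => aa
  | bba => ba => a
  | bbaaabbb => baaabbb => aaabbb => aabbb => abbb => bbb => ε

ab->b; aba->ab; ba->a; bbb->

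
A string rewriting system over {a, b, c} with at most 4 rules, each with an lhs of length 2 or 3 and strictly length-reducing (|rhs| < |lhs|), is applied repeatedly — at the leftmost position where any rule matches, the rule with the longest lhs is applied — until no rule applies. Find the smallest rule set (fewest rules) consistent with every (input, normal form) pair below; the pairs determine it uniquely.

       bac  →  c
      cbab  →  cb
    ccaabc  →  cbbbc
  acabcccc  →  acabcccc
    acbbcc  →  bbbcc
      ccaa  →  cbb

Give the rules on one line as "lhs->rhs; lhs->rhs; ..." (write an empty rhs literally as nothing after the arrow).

  | bac => c
  | cbab => cb
  | ccaabc => cbbbc
  | acabcccc

acb->bb; ba->; caa->bb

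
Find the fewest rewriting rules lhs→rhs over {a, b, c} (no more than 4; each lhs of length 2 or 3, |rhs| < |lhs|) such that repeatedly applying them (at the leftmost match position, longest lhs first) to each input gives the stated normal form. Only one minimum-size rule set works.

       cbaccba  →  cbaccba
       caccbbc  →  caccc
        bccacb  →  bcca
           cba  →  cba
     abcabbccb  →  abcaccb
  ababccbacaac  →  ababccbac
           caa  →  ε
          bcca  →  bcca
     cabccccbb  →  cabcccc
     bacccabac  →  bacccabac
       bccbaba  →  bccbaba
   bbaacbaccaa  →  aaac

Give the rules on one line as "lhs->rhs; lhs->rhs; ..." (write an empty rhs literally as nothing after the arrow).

  | cbaccba
  | caccbbc => caccc
  | bccacb => bcca
  | cba

acb->a; bb->; caa->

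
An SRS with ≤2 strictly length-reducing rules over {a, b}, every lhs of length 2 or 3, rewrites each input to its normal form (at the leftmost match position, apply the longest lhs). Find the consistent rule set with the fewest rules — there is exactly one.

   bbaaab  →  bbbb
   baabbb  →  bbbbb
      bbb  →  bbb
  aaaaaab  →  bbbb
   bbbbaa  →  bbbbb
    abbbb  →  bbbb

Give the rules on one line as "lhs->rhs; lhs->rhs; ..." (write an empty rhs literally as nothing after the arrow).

  | bbaaab => bbbab => bbbb
  | baabbb => bbbbb
  | bbb
  | aaaaaab => baaaab => bbaab => bbbb

aa->b; ab->b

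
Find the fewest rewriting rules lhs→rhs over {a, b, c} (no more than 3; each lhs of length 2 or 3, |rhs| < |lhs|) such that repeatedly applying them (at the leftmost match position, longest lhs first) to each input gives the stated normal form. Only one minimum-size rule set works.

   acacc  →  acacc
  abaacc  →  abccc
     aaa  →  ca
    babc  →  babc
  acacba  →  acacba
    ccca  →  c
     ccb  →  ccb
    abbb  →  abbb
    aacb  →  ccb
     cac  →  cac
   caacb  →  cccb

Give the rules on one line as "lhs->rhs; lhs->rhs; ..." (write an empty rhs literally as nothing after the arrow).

aa->c; cca->

  | acacc
  | abaacc => abccc
  | aaa => ca
  | babc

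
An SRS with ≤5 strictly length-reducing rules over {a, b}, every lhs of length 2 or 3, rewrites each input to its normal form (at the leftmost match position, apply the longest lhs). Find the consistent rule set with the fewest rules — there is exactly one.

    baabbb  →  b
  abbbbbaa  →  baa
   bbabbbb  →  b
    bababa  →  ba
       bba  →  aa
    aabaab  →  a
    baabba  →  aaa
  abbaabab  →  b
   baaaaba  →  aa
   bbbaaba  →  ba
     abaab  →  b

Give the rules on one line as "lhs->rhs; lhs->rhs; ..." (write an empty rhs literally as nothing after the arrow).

  | baabbb => bbbb => aab => b
  | abbbbbaa => bbbbaa => aabaa => baa
  | bbabbbb => aabbbb => bbbb => aab => b
  | bababa => baba => ba

aab->b; ab->; bb->a; bbb->aa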